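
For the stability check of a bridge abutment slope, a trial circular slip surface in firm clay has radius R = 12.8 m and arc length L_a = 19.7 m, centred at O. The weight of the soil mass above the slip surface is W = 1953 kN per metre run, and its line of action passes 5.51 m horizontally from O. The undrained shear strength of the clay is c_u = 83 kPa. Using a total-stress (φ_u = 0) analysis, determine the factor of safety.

FS = 1.94

Taking moments about the centre O, the resisting moment is provided by the undrained shear strength acting along the arc:
M_R = c_u·L_a·R = 83·19.70·12.8 = 20929.3 kN·m/m
M_D = W·d = 1953·5.51 = 10761.0 kN·m/m
FS = M_R / M_D = 20929.3 / 10761.0 = 1.945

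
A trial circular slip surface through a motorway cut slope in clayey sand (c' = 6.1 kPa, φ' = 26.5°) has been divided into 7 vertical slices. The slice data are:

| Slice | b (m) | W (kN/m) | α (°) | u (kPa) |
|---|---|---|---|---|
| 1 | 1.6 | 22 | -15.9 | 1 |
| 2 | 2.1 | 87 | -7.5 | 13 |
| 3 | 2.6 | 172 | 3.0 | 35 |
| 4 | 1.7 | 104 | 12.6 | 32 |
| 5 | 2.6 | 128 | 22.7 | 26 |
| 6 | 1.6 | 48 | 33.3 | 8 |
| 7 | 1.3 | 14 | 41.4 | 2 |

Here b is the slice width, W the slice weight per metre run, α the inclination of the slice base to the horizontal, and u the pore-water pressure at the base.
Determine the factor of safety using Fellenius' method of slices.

FS = 2.31

Ordinary method of slices: FS = Σ[c'·Δl_i + (W_i cosα_i − u_i·Δl_i)·tanφ'] / Σ W_i sinα_i, with Δl_i = b_i / cosα_i.
Slice 1: Δl = 1.6/cos(-15.9°) = 1.664 m; N'_1 = 22·cos(-15.9°) − 1·1.664 = 19.5; c'Δl = 10.15; W sinα = -6.0
Slice 2: Δl = 2.1/cos(-7.5°) = 2.118 m; N'_2 = 87·cos(-7.5°) − 13·2.118 = 58.7; c'Δl = 12.92; W sinα = -11.4
Slice 3: Δl = 2.6/cos3.0° = 2.604 m; N'_3 = 172·cos3.0° − 35·2.604 = 80.6; c'Δl = 15.88; W sinα = 9.0
Slice 4: Δl = 1.7/cos12.6° = 1.742 m; N'_4 = 104·cos12.6° − 32·1.742 = 45.8; c'Δl = 10.63; W sinα = 22.7
Slice 5: Δl = 2.6/cos22.7° = 2.818 m; N'_5 = 128·cos22.7° − 26·2.818 = 44.8; c'Δl = 17.19; W sinα = 49.4
Slice 6: Δl = 1.6/cos33.3° = 1.914 m; N'_6 = 48·cos33.3° − 8·1.914 = 24.8; c'Δl = 11.68; W sinα = 26.4
Slice 7: Δl = 1.3/cos41.4° = 1.733 m; N'_7 = 14·cos41.4° − 2·1.733 = 7.0; c'Δl = 10.57; W sinα = 9.3
Σc'Δl = 89.0 kN/m; ΣN' = 281.3 kN/m; ΣW sinα = 99.3 kN/m
Resisting = 89.0 + 281.3·tan26.5° = 89.0 + 140.2 = 229.2 kN/m
FS = 229.2 / 99.3 = 2.308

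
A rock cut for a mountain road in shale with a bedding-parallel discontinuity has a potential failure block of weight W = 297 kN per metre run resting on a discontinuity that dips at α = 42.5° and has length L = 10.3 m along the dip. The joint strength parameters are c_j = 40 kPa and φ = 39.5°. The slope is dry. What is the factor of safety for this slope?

Resolving the block weight along and normal to the plane and applying the Mohr–Coulomb strength on the joint:
N' = W cosα = 297·cos42.5° = 219.0 kN/m
Driving force T = W sinα = 297·sin42.5° = 200.7 kN/m
Resisting force R = c_j·L + N'·tanφ = 40·10.3 + 219.0·tan39.5° = 412.0 + 180.5 = 592.5 kN/m
FS = R / T = 592.5 / 200.7 = 2.953

FS = 2.95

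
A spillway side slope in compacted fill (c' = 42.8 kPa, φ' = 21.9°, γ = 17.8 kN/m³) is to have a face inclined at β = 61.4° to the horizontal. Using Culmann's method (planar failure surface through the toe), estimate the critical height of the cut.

H_c = 34.31 m

Culmann's analysis gives the critical failure plane at α_cr = (β + φ')/2 = (61.4 + 21.9)/2 = 41.6°, and the critical height
H_c = (4c'/γ) · sinβ cosφ' / [1 − cos(β − φ')]
    = (4·42.8/17.8) · sin61.4°·cos21.9° / [1 − cos(39.5°)]
    = 9.618 · 0.8780·0.9278 / [1 − 0.7716]
    = 9.618 · 0.8146 / 0.2284
    = 34.31 m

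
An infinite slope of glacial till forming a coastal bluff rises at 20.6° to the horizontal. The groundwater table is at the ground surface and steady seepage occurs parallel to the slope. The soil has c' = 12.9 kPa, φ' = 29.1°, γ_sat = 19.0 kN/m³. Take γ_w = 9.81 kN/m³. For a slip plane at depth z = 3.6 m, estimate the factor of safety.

FS = 1.29

With seepage parallel to the slope and the water table at the surface, the effective normal stress on the slip plane uses the buoyant unit weight γ' = γ_sat − γ_w while the driving shear stress uses γ_sat:
FS = [c' + γ' z cos²β tanφ'] / [γ_sat z sinβ cosβ]
γ' = 19.0 − 9.81 = 9.19 kN/m³
Numerator = 12.9 + 9.19·3.6·cos²20.6°·tan29.1° = 12.9 + 9.19·3.6·0.8762·0.5566 = 29.035 kPa
Denominator = 19.0·3.6·sin20.6°·cos20.6° = 19.0·3.6·0.3518·0.9361 = 22.527 kPa
FS = 29.035 / 22.527 = 1.289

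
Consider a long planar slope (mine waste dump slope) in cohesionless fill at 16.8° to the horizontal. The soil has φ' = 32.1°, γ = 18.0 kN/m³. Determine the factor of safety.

FS = 2.08

For a dry cohesionless infinite slope the factor of safety is FS = tanφ' / tanβ.
FS = tan32.1° / tan16.8° = 0.6273 / 0.3019 = 2.078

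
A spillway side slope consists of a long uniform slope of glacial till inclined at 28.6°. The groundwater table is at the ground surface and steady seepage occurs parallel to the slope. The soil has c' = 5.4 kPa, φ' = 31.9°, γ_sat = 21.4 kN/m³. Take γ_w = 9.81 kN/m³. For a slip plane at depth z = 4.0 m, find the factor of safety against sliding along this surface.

FS = 0.77

With seepage parallel to the slope and the water table at the surface, the effective normal stress on the slip plane uses the buoyant unit weight γ' = γ_sat − γ_w while the driving shear stress uses γ_sat:
FS = [c' + γ' z cos²β tanφ'] / [γ_sat z sinβ cosβ]
γ' = 21.4 − 9.81 = 11.59 kN/m³
Numerator = 5.4 + 11.59·4.0·cos²28.6°·tan31.9° = 5.4 + 11.59·4.0·0.7709·0.6224 = 27.644 kPa
Denominator = 21.4·4.0·sin28.6°·cos28.6° = 21.4·4.0·0.4787·0.8780 = 35.976 kPa
FS = 27.644 / 35.976 = 0.768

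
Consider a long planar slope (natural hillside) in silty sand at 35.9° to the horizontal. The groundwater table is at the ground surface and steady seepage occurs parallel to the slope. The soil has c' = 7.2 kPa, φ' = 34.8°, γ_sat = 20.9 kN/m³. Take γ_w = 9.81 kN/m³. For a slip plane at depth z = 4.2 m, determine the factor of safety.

With seepage parallel to the slope and the water table at the surface, the effective normal stress on the slip plane uses the buoyant unit weight γ' = γ_sat − γ_w while the driving shear stress uses γ_sat:
FS = [c' + γ' z cos²β tanφ'] / [γ_sat z sinβ cosβ]
γ' = 20.9 − 9.81 = 11.09 kN/m³
Numerator = 7.2 + 11.09·4.2·cos²35.9°·tan34.8° = 7.2 + 11.09·4.2·0.6562·0.6950 = 28.442 kPa
Denominator = 20.9·4.2·sin35.9°·cos35.9° = 20.9·4.2·0.5864·0.8100 = 41.694 kPa
FS = 28.442 / 41.694 = 0.682

FS = 0.68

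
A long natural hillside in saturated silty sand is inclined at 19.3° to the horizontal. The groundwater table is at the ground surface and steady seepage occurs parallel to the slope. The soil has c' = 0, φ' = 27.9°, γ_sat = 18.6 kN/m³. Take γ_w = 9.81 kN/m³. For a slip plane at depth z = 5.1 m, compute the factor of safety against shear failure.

FS = 0.71

With seepage parallel to the slope and the water table at the surface, the effective normal stress on the slip plane uses the buoyant unit weight γ' = γ_sat − γ_w while the driving shear stress uses γ_sat:
FS = [c' + γ' z cos²β tanφ'] / [γ_sat z sinβ cosβ]
(For c' = 0 this reduces to FS = (γ'/γ_sat)·tanφ'/tanβ.)
γ' = 18.6 − 9.81 = 8.79 kN/m³
Numerator = 0.0 + 8.79·5.1·cos²19.3°·tan27.9° = 0.0 + 8.79·5.1·0.8908·0.5295 = 21.143 kPa
Denominator = 18.6·5.1·sin19.3°·cos19.3° = 18.6·5.1·0.3305·0.9438 = 29.591 kPa
FS = 21.143 / 29.591 = 0.715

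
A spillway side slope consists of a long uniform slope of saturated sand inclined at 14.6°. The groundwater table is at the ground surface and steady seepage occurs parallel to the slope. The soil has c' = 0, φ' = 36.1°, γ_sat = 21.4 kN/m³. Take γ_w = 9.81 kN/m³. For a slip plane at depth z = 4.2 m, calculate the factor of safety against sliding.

With seepage parallel to the slope and the water table at the surface, the effective normal stress on the slip plane uses the buoyant unit weight γ' = γ_sat − γ_w while the driving shear stress uses γ_sat:
FS = [c' + γ' z cos²β tanφ'] / [γ_sat z sinβ cosβ]
(For c' = 0 this reduces to FS = (γ'/γ_sat)·tanφ'/tanβ.)
γ' = 21.4 − 9.81 = 11.59 kN/m³
Numerator = 0.0 + 11.59·4.2·cos²14.6°·tan36.1° = 0.0 + 11.59·4.2·0.9365·0.7292 = 33.241 kPa
Denominator = 21.4·4.2·sin14.6°·cos14.6° = 21.4·4.2·0.2521·0.9677 = 21.924 kPa
FS = 33.241 / 21.924 = 1.516

FS = 1.52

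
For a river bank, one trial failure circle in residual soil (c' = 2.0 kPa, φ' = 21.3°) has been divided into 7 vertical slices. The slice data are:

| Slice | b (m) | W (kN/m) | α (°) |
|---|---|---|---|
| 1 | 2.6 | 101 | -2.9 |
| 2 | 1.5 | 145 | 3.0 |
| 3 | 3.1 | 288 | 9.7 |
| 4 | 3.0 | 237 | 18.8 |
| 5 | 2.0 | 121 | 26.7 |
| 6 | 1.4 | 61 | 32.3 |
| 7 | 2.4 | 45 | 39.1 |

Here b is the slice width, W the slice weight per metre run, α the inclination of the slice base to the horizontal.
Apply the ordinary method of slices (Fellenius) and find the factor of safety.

Ordinary method of slices: FS = Σ[c'·Δl_i + (W_i cosα_i)·tanφ'] / Σ W_i sinα_i, with Δl_i = b_i / cosα_i.
Slice 1: Δl = 2.6/cos(-2.9°) = 2.603 m; N'_1 = 101·cos(-2.9°) = 100.9; c'Δl = 5.21; W sinα = -5.1
Slice 2: Δl = 1.5/cos3.0° = 1.502 m; N'_2 = 145·cos3.0° = 144.8; c'Δl = 3.00; W sinα = 7.6
Slice 3: Δl = 3.1/cos9.7° = 3.145 m; N'_3 = 288·cos9.7° = 283.9; c'Δl = 6.29; W sinα = 48.5
Slice 4: Δl = 3.0/cos18.8° = 3.169 m; N'_4 = 237·cos18.8° = 224.4; c'Δl = 6.34; W sinα = 76.4
Slice 5: Δl = 2.0/cos26.7° = 2.239 m; N'_5 = 121·cos26.7° = 108.1; c'Δl = 4.48; W sinα = 54.4
Slice 6: Δl = 1.4/cos32.3° = 1.656 m; N'_6 = 61·cos32.3° = 51.6; c'Δl = 3.31; W sinα = 32.6
Slice 7: Δl = 2.4/cos39.1° = 3.093 m; N'_7 = 45·cos39.1° = 34.9; c'Δl = 6.19; W sinα = 28.4
Σc'Δl = 34.8 kN/m; ΣN' = 948.5 kN/m; ΣW sinα = 242.7 kN/m
Resisting = 34.8 + 948.5·tan21.3° = 34.8 + 369.8 = 404.6 kN/m
FS = 404.6 / 242.7 = 1.667

FS = 1.67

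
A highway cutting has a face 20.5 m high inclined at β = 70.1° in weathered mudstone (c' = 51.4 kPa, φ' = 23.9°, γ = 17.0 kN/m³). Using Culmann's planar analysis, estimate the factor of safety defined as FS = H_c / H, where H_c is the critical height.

H_c = (4c'/γ) · sinβ cosφ' / [1 − cos(β − φ')]
    = (4·51.4/17.0) · sin70.1°·cos23.9° / [1 − cos46.2°]
    = 12.094 · 0.8597 / 0.3079 = 33.77 m
FS = H_c / H = 33.77 / 20.5 = 1.647

FS = 1.65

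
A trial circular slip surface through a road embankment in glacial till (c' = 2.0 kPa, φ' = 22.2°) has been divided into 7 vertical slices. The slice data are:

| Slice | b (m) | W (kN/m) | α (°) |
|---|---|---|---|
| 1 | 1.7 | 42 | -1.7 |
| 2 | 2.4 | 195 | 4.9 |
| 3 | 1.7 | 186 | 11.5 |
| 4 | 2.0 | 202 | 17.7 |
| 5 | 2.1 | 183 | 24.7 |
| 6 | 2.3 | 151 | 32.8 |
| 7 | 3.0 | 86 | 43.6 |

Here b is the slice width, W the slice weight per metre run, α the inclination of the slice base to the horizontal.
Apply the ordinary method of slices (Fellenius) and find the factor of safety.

Ordinary method of slices: FS = Σ[c'·Δl_i + (W_i cosα_i)·tanφ'] / Σ W_i sinα_i, with Δl_i = b_i / cosα_i.
Slice 1: Δl = 1.7/cos(-1.7°) = 1.701 m; N'_1 = 42·cos(-1.7°) = 42.0; c'Δl = 3.40; W sinα = -1.2
Slice 2: Δl = 2.4/cos4.9° = 2.409 m; N'_2 = 195·cos4.9° = 194.3; c'Δl = 4.82; W sinα = 16.7
Slice 3: Δl = 1.7/cos11.5° = 1.735 m; N'_3 = 186·cos11.5° = 182.3; c'Δl = 3.47; W sinα = 37.1
Slice 4: Δl = 2.0/cos17.7° = 2.099 m; N'_4 = 202·cos17.7° = 192.4; c'Δl = 4.20; W sinα = 61.4
Slice 5: Δl = 2.1/cos24.7° = 2.311 m; N'_5 = 183·cos24.7° = 166.3; c'Δl = 4.62; W sinα = 76.5
Slice 6: Δl = 2.3/cos32.8° = 2.736 m; N'_6 = 151·cos32.8° = 126.9; c'Δl = 5.47; W sinα = 81.8
Slice 7: Δl = 3.0/cos43.6° = 4.143 m; N'_7 = 86·cos43.6° = 62.3; c'Δl = 8.29; W sinα = 59.3
Σc'Δl = 34.3 kN/m; ΣN' = 966.4 kN/m; ΣW sinα = 331.5 kN/m
Resisting = 34.3 + 966.4·tan22.2° = 34.3 + 394.4 = 428.7 kN/m
FS = 428.7 / 331.5 = 1.293

FS = 1.29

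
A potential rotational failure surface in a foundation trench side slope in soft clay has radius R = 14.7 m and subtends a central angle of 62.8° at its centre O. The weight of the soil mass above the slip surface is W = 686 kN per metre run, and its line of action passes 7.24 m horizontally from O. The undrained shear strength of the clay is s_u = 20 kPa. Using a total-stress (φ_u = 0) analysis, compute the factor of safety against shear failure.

Taking moments about the centre O, the resisting moment is provided by the undrained shear strength acting along the arc:
Arc length L_a = R·θ = 14.7·(62.8°·π/180) = 14.7·1.0961 = 16.11 m
M_R = s_u·L_a·R = 20·16.11·14.7 = 4737.0 kN·m/m
M_D = W·d = 686·7.24 = 4966.6 kN·m/m
FS = M_R / M_D = 4737.0 / 4966.6 = 0.954

FS = 0.95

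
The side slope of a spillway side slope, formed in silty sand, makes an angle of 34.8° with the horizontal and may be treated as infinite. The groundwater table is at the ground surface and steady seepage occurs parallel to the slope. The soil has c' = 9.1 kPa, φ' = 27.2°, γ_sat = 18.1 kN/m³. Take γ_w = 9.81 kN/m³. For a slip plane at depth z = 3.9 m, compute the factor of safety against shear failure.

FS = 0.61

With seepage parallel to the slope and the water table at the surface, the effective normal stress on the slip plane uses the buoyant unit weight γ' = γ_sat − γ_w while the driving shear stress uses γ_sat:
FS = [c' + γ' z cos²β tanφ'] / [γ_sat z sinβ cosβ]
γ' = 18.1 − 9.81 = 8.29 kN/m³
Numerator = 9.1 + 8.29·3.9·cos²34.8°·tan27.2° = 9.1 + 8.29·3.9·0.6743·0.5139 = 20.304 kPa
Denominator = 18.1·3.9·sin34.8°·cos34.8° = 18.1·3.9·0.5707·0.8211 = 33.081 kPa
FS = 20.304 / 33.081 = 0.614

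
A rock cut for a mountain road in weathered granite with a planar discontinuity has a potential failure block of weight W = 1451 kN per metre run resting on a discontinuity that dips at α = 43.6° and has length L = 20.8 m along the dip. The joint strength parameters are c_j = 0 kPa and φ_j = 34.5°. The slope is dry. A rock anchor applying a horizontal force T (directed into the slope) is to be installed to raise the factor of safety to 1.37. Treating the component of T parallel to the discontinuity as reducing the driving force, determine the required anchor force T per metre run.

T = 442 kN/m

Resolving forces along and normal to the sliding plane, with the horizontal anchor force T adding T·sinα to the effective normal force and T·cosα acting up the plane against the driving force:
FS = [c_jL + (W cosα + T sinα) tanφ_j] / [W sinα − T cosα]
Without the anchor: N' = 1050.8 kN/m, driving T_d = 1000.6 kN/m, resisting R = 0·20.8 + 1050.8·tan34.5° = 722.2 kN/m, FS = 0.72.
Setting FS = 1.37 and solving for T:
1.37·(1000.6 − T cos43.6°) = 722.2 + T sin43.6°·tan34.5°
T·(sin43.6°·tan34.5° + 1.37·cos43.6°) = 1.37·1000.6 − 722.2
T·(0.6896·0.6873 + 1.37·0.7242) = 1370.9 − 722.2 = 648.7
T·1.4661 = 648.7
T = 442.5 kN/m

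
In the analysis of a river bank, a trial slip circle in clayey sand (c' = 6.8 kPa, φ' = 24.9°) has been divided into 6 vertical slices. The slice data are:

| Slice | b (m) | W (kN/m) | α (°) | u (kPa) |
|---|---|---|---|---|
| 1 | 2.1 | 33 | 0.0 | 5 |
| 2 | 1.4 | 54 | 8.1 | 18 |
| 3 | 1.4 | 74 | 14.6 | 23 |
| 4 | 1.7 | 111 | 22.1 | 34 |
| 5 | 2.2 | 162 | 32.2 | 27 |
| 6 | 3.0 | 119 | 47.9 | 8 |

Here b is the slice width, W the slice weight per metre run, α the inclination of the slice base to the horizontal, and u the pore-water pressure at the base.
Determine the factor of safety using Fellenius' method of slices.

Ordinary method of slices: FS = Σ[c'·Δl_i + (W_i cosα_i − u_i·Δl_i)·tanφ'] / Σ W_i sinα_i, with Δl_i = b_i / cosα_i.
Slice 1: Δl = 2.1/cos0.0° = 2.100 m; N'_1 = 33·cos0.0° − 5·2.100 = 22.5; c'Δl = 14.28; W sinα = 0.0
Slice 2: Δl = 1.4/cos8.1° = 1.414 m; N'_2 = 54·cos8.1° − 18·1.414 = 28.0; c'Δl = 9.62; W sinα = 7.6
Slice 3: Δl = 1.4/cos14.6° = 1.447 m; N'_3 = 74·cos14.6° − 23·1.447 = 38.3; c'Δl = 9.84; W sinα = 18.7
Slice 4: Δl = 1.7/cos22.1° = 1.835 m; N'_4 = 111·cos22.1° − 34·1.835 = 40.5; c'Δl = 12.48; W sinα = 41.8
Slice 5: Δl = 2.2/cos32.2° = 2.600 m; N'_5 = 162·cos32.2° − 27·2.600 = 66.9; c'Δl = 17.68; W sinα = 86.3
Slice 6: Δl = 3.0/cos47.9° = 4.475 m; N'_6 = 119·cos47.9° − 8·4.475 = 44.0; c'Δl = 30.43; W sinα = 88.3
Σc'Δl = 94.3 kN/m; ΣN' = 240.2 kN/m; ΣW sinα = 242.6 kN/m
Resisting = 94.3 + 240.2·tan24.9° = 94.3 + 111.5 = 205.8 kN/m
FS = 205.8 / 242.6 = 0.848

FS = 0.85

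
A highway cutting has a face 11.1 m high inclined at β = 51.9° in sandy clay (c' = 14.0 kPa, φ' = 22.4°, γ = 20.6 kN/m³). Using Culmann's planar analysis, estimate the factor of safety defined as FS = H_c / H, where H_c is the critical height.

H_c = (4c'/γ) · sinβ cosφ' / [1 − cos(β − φ')]
    = (4·14.0/20.6) · sin51.9°·cos22.4° / [1 − cos29.5°]
    = 2.718 · 0.7276 / 0.1296 = 15.26 m
FS = H_c / H = 15.26 / 11.1 = 1.374

FS = 1.37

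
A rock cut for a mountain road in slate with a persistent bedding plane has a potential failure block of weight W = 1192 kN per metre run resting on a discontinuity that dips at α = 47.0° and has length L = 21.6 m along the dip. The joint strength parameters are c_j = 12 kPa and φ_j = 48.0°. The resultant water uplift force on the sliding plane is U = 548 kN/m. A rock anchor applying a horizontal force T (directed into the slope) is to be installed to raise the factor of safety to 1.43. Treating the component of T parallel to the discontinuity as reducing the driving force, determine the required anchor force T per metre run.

Resolving forces along and normal to the sliding plane, with the horizontal anchor force T adding T·sinα to the effective normal force and T·cosα acting up the plane against the driving force:
FS = [c_jL + (W cosα − U + T sinα) tanφ_j] / [W sinα − T cosα]
Without the anchor: N' = 264.9 kN/m, driving T_d = 871.8 kN/m, resisting R = 12·21.6 + 264.9·tan48.0° = 553.4 kN/m, FS = 0.63.
Setting FS = 1.43 and solving for T:
1.43·(871.8 − T cos47.0°) = 553.4 + T sin47.0°·tan48.0°
T·(sin47.0°·tan48.0° + 1.43·cos47.0°) = 1.43·871.8 − 553.4
T·(0.7314·1.1106 + 1.43·0.6820) = 1246.6 − 553.4 = 693.2
T·1.7875 = 693.2
T = 387.8 kN/m

T = 388 kN/m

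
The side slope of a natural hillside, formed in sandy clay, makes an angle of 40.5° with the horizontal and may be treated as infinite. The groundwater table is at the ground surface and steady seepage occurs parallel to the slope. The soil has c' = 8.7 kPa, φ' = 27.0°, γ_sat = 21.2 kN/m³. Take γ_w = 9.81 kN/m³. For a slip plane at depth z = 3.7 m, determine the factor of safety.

With seepage parallel to the slope and the water table at the surface, the effective normal stress on the slip plane uses the buoyant unit weight γ' = γ_sat − γ_w while the driving shear stress uses γ_sat:
FS = [c' + γ' z cos²β tanφ'] / [γ_sat z sinβ cosβ]
γ' = 21.2 − 9.81 = 11.39 kN/m³
Numerator = 8.7 + 11.39·3.7·cos²40.5°·tan27.0° = 8.7 + 11.39·3.7·0.5782·0.5095 = 21.116 kPa
Denominator = 21.2·3.7·sin40.5°·cos40.5° = 21.2·3.7·0.6494·0.7604 = 38.737 kPa
FS = 21.116 / 38.737 = 0.545

FS = 0.55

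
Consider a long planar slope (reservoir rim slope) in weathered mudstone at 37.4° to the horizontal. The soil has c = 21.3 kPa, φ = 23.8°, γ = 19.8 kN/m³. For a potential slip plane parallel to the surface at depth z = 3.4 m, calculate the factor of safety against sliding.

FS = 1.23

For an infinite slope with a slip plane parallel to the surface (no pore pressure): FS = [c + γz cos²β tanφ] / [γz sinβ cosβ].
γz = 19.8·3.4 = 67.32 kN/m²
Numerator = 21.3 + 67.32·cos²37.4°·tan23.8° = 21.3 + 67.32·0.6311·0.4411 = 40.038 kPa
Denominator = 67.32·sin37.4°·cos37.4° = 67.32·0.6074·0.7944 = 32.482 kPa
FS = 40.038 / 32.482 = 1.233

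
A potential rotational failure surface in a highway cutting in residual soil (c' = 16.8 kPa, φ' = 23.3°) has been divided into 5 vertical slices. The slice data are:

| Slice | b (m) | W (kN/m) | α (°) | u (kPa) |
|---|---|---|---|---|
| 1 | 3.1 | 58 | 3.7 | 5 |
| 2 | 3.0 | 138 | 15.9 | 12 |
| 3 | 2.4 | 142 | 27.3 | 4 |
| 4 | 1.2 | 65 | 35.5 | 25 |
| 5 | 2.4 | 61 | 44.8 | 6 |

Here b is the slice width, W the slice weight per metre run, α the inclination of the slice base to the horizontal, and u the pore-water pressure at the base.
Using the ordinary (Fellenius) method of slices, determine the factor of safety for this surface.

Ordinary method of slices: FS = Σ[c'·Δl_i + (W_i cosα_i − u_i·Δl_i)·tanφ'] / Σ W_i sinα_i, with Δl_i = b_i / cosα_i.
Slice 1: Δl = 3.1/cos3.7° = 3.106 m; N'_1 = 58·cos3.7° − 5·3.106 = 42.3; c'Δl = 52.19; W sinα = 3.7
Slice 2: Δl = 3.0/cos15.9° = 3.119 m; N'_2 = 138·cos15.9° − 12·3.119 = 95.3; c'Δl = 52.40; W sinα = 37.8
Slice 3: Δl = 2.4/cos27.3° = 2.701 m; N'_3 = 142·cos27.3° − 4·2.701 = 115.4; c'Δl = 45.37; W sinα = 65.1
Slice 4: Δl = 1.2/cos35.5° = 1.474 m; N'_4 = 65·cos35.5° − 25·1.474 = 16.1; c'Δl = 24.76; W sinα = 37.7
Slice 5: Δl = 2.4/cos44.8° = 3.382 m; N'_5 = 61·cos44.8° − 6·3.382 = 23.0; c'Δl = 56.82; W sinα = 43.0
Σc'Δl = 231.6 kN/m; ΣN' = 292.1 kN/m; ΣW sinα = 187.4 kN/m
Resisting = 231.6 + 292.1·tan23.3° = 231.6 + 125.8 = 357.3 kN/m
FS = 357.3 / 187.4 = 1.907

FS = 1.91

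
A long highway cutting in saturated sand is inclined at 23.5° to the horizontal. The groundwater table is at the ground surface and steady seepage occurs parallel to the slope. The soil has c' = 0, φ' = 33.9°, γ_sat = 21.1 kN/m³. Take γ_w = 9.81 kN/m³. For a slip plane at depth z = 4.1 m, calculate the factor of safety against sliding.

FS = 0.83

With seepage parallel to the slope and the water table at the surface, the effective normal stress on the slip plane uses the buoyant unit weight γ' = γ_sat − γ_w while the driving shear stress uses γ_sat:
FS = [c' + γ' z cos²β tanφ'] / [γ_sat z sinβ cosβ]
(For c' = 0 this reduces to FS = (γ'/γ_sat)·tanφ'/tanβ.)
γ' = 21.1 − 9.81 = 11.29 kN/m³
Numerator = 0.0 + 11.29·4.1·cos²23.5°·tan33.9° = 0.0 + 11.29·4.1·0.8410·0.6720 = 26.159 kPa
Denominator = 21.1·4.1·sin23.5°·cos23.5° = 21.1·4.1·0.3987·0.9171 = 31.635 kPa
FS = 26.159 / 31.635 = 0.827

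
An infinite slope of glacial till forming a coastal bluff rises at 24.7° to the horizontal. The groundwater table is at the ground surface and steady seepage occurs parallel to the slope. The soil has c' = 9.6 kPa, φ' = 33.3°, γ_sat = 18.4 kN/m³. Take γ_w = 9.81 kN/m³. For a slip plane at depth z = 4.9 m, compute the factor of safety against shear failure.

FS = 0.95

With seepage parallel to the slope and the water table at the surface, the effective normal stress on the slip plane uses the buoyant unit weight γ' = γ_sat − γ_w while the driving shear stress uses γ_sat:
FS = [c' + γ' z cos²β tanφ'] / [γ_sat z sinβ cosβ]
γ' = 18.4 − 9.81 = 8.59 kN/m³
Numerator = 9.6 + 8.59·4.9·cos²24.7°·tan33.3° = 9.6 + 8.59·4.9·0.8254·0.6569 = 32.421 kPa
Denominator = 18.4·4.9·sin24.7°·cos24.7° = 18.4·4.9·0.4179·0.9085 = 34.228 kPa
FS = 32.421 / 34.228 = 0.947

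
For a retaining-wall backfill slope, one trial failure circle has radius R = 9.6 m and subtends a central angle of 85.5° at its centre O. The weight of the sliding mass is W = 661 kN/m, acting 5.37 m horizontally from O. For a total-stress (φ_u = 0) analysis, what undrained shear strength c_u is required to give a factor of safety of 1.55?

c_u = 40.0 kPa

FS = c_u·L_a·R / (W·d), so c_u = FS·W·d / (L_a·R).
Arc length L_a = R·θ = 9.6·(85.5°·π/180) = 9.6·1.4923 = 14.33 m
c_u = 1.55·661·5.37 / (14.33·9.6) = 5501.8 / 137.53 = 40.01 kPa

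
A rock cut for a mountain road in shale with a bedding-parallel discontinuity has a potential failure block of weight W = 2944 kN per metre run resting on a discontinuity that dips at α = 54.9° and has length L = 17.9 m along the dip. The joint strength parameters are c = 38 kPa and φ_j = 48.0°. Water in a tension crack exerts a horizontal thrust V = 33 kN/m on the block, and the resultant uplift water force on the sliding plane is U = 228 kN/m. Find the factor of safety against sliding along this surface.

Resolving the block weight along and normal to the plane and applying the Mohr–Coulomb strength on the joint:
N' = W cosα − U − V sinα = 2944·cos54.9° − 228 − 33·sin54.9° = 1437.8 kN/m
Driving force T = W sinα + V cosα = 2944·sin54.9° + 33·cos54.9° = 2427.6 kN/m
Resisting force R = c·L + N'·tanφ_j = 38·17.9 + 1437.8·tan48.0° = 680.2 + 1596.9 = 2277.1 kN/m
FS = R / T = 2277.1 / 2427.6 = 0.938

FS = 0.94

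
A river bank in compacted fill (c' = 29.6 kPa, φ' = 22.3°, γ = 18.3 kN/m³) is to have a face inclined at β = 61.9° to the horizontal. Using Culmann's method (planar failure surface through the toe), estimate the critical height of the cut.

H_c = 23.01 m

Culmann's analysis gives the critical failure plane at α_cr = (β + φ')/2 = (61.9 + 22.3)/2 = 42.1°, and the critical height
H_c = (4c'/γ) · sinβ cosφ' / [1 − cos(β − φ')]
    = (4·29.6/18.3) · sin61.9°·cos22.3° / [1 − cos(39.6°)]
    = 6.470 · 0.8821·0.9252 / [1 − 0.7705]
    = 6.470 · 0.8162 / 0.2295
    = 23.01 m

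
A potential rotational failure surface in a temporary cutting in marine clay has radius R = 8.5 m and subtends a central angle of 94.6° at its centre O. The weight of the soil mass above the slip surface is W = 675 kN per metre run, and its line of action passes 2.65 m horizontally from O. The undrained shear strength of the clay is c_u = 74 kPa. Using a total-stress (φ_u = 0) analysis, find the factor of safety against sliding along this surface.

FS = 4.94

Taking moments about the centre O, the resisting moment is provided by the undrained shear strength acting along the arc:
Arc length L_a = R·θ = 8.5·(94.6°·π/180) = 8.5·1.6511 = 14.03 m
M_R = c_u·L_a·R = 74·14.03·8.5 = 8827.5 kN·m/m
M_D = W·d = 675·2.65 = 1788.8 kN·m/m
FS = M_R / M_D = 8827.5 / 1788.8 = 4.935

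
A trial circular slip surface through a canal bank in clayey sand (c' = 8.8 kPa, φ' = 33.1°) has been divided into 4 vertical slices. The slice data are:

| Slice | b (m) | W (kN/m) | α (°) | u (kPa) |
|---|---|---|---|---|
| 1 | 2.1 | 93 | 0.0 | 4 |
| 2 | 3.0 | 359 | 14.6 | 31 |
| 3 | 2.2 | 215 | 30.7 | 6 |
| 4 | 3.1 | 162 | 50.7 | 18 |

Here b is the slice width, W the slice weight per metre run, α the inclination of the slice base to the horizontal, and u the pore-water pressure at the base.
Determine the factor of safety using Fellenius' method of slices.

FS = 1.38

Ordinary method of slices: FS = Σ[c'·Δl_i + (W_i cosα_i − u_i·Δl_i)·tanφ'] / Σ W_i sinα_i, with Δl_i = b_i / cosα_i.
Slice 1: Δl = 2.1/cos0.0° = 2.100 m; N'_1 = 93·cos0.0° − 4·2.100 = 84.6; c'Δl = 18.48; W sinα = 0.0
Slice 2: Δl = 3.0/cos14.6° = 3.100 m; N'_2 = 359·cos14.6° − 31·3.100 = 251.3; c'Δl = 27.28; W sinα = 90.5
Slice 3: Δl = 2.2/cos30.7° = 2.559 m; N'_3 = 215·cos30.7° − 6·2.559 = 169.5; c'Δl = 22.52; W sinα = 109.8
Slice 4: Δl = 3.1/cos50.7° = 4.894 m; N'_4 = 162·cos50.7° − 18·4.894 = 14.5; c'Δl = 43.07; W sinα = 125.4
Σc'Δl = 111.3 kN/m; ΣN' = 519.9 kN/m; ΣW sinα = 325.6 kN/m
Resisting = 111.3 + 519.9·tan33.1° = 111.3 + 338.9 = 450.3 kN/m
FS = 450.3 / 325.6 = 1.383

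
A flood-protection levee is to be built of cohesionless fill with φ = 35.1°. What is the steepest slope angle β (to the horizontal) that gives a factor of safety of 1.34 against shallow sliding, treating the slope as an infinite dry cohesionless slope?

For an infinite dry cohesionless slope FS = tanφ/tanβ, so tanβ = tanφ / FS.
tanβ = tan35.1° / 1.34 = 0.7028 / 1.34 = 0.5245
β = arctan(0.5245) = 27.68°

β = 27.7°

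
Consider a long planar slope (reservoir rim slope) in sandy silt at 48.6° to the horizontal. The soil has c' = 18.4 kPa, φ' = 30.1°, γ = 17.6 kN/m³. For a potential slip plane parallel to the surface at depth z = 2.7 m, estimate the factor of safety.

FS = 1.29

For an infinite slope with a slip plane parallel to the surface (no pore pressure): FS = [c' + γz cos²β tanφ'] / [γz sinβ cosβ].
γz = 17.6·2.7 = 47.52 kN/m²
Numerator = 18.4 + 47.52·cos²48.6°·tan30.1° = 18.4 + 47.52·0.4373·0.5797 = 30.447 kPa
Denominator = 47.52·sin48.6°·cos48.6° = 47.52·0.7501·0.6613 = 23.573 kPa
FS = 30.447 / 23.573 = 1.292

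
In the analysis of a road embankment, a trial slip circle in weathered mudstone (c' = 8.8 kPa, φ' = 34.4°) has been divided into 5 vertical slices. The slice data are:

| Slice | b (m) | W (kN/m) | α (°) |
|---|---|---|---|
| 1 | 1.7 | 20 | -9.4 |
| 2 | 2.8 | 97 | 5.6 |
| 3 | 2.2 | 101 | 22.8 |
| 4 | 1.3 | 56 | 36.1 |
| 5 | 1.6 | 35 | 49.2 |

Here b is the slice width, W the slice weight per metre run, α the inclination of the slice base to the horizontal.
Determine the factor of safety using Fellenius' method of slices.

Ordinary method of slices: FS = Σ[c'·Δl_i + (W_i cosα_i)·tanφ'] / Σ W_i sinα_i, with Δl_i = b_i / cosα_i.
Slice 1: Δl = 1.7/cos(-9.4°) = 1.723 m; N'_1 = 20·cos(-9.4°) = 19.7; c'Δl = 15.16; W sinα = -3.3
Slice 2: Δl = 2.8/cos5.6° = 2.813 m; N'_2 = 97·cos5.6° = 96.5; c'Δl = 24.76; W sinα = 9.5
Slice 3: Δl = 2.2/cos22.8° = 2.386 m; N'_3 = 101·cos22.8° = 93.1; c'Δl = 21.00; W sinα = 39.1
Slice 4: Δl = 1.3/cos36.1° = 1.609 m; N'_4 = 56·cos36.1° = 45.2; c'Δl = 14.16; W sinα = 33.0
Slice 5: Δl = 1.6/cos49.2° = 2.449 m; N'_5 = 35·cos49.2° = 22.9; c'Δl = 21.55; W sinα = 26.5
Σc'Δl = 96.6 kN/m; ΣN' = 277.5 kN/m; ΣW sinα = 104.8 kN/m
Resisting = 96.6 + 277.5·tan34.4° = 96.6 + 190.0 = 286.6 kN/m
FS = 286.6 / 104.8 = 2.734

FS = 2.73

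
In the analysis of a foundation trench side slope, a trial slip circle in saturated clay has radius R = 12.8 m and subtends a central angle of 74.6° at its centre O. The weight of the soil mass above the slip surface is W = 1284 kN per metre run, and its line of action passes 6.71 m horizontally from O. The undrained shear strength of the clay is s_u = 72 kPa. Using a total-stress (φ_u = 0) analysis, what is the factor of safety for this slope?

FS = 1.78

Taking moments about the centre O, the resisting moment is provided by the undrained shear strength acting along the arc:
Arc length L_a = R·θ = 12.8·(74.6°·π/180) = 12.8·1.3020 = 16.67 m
M_R = s_u·L_a·R = 72·16.67·12.8 = 15359.2 kN·m/m
M_D = W·d = 1284·6.71 = 8615.6 kN·m/m
FS = M_R / M_D = 15359.2 / 8615.6 = 1.783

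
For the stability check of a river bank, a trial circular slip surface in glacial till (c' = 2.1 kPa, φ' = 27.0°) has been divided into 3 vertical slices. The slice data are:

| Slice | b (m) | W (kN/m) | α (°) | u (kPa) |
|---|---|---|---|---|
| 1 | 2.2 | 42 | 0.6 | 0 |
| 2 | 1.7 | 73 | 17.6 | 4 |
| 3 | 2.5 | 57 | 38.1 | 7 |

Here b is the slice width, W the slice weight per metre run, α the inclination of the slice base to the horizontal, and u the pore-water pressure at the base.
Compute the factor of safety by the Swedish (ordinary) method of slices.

FS = 1.38

Ordinary method of slices: FS = Σ[c'·Δl_i + (W_i cosα_i − u_i·Δl_i)·tanφ'] / Σ W_i sinα_i, with Δl_i = b_i / cosα_i.
Slice 1: Δl = 2.2/cos0.6° = 2.200 m; N'_1 = 42·cos0.6° − 0·2.200 = 42.0; c'Δl = 4.62; W sinα = 0.4
Slice 2: Δl = 1.7/cos17.6° = 1.783 m; N'_2 = 73·cos17.6° − 4·1.783 = 62.4; c'Δl = 3.75; W sinα = 22.1
Slice 3: Δl = 2.5/cos38.1° = 3.177 m; N'_3 = 57·cos38.1° − 7·3.177 = 22.6; c'Δl = 6.67; W sinα = 35.2
Σc'Δl = 15.0 kN/m; ΣN' = 127.1 kN/m; ΣW sinα = 57.7 kN/m
Resisting = 15.0 + 127.1·tan27.0° = 15.0 + 64.7 = 79.8 kN/m
FS = 79.8 / 57.7 = 1.383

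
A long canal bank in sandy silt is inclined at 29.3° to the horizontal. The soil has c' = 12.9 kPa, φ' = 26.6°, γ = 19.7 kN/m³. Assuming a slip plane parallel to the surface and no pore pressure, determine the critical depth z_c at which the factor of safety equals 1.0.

Setting FS = 1.00 in FS = [c' + γz cos²β tanφ'] / [γz sinβ cosβ] and solving for z:
z = c' / [γ cosβ (FS·sinβ − cosβ·tanφ')]
  = 12.9 / [19.7·cos29.3°·(1.00·sin29.3° − cos29.3°·tan26.6°)]
  = 12.9 / [19.7·0.8721·(1.00·0.4894 − 0.8721·0.5008)]
  = 12.9 / 0.9051 = 14.253 m

z_c = 14.25 m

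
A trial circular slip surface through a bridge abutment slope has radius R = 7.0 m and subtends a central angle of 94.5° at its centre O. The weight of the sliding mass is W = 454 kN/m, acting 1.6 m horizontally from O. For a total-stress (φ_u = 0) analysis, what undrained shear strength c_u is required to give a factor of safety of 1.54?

FS = c_u·L_a·R / (W·d), so c_u = FS·W·d / (L_a·R).
Arc length L_a = R·θ = 7.0·(94.5°·π/180) = 7.0·1.6493 = 11.55 m
c_u = 1.54·454·1.6 / (11.55·7.0) = 1118.7 / 80.82 = 13.84 kPa

c_u = 13.8 kPa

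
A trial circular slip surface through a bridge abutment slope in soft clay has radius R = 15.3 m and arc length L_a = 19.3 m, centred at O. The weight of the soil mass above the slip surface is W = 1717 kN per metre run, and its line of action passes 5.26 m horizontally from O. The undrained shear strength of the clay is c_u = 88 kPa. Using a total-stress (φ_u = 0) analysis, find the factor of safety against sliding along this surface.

Taking moments about the centre O, the resisting moment is provided by the undrained shear strength acting along the arc:
M_R = c_u·L_a·R = 88·19.30·15.3 = 25985.5 kN·m/m
M_D = W·d = 1717·5.26 = 9031.4 kN·m/m
FS = M_R / M_D = 25985.5 / 9031.4 = 2.877

FS = 2.88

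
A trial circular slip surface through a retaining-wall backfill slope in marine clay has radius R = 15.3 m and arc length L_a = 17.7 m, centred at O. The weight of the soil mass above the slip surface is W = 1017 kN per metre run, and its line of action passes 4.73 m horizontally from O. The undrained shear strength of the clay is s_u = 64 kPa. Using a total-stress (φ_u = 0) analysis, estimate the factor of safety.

FS = 3.60

Taking moments about the centre O, the resisting moment is provided by the undrained shear strength acting along the arc:
M_R = s_u·L_a·R = 64·17.70·15.3 = 17331.8 kN·m/m
M_D = W·d = 1017·4.73 = 4810.4 kN·m/m
FS = M_R / M_D = 17331.8 / 4810.4 = 3.603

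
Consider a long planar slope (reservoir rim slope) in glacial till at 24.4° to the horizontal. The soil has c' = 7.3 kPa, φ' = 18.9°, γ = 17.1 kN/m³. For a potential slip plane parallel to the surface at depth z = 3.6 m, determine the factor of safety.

For an infinite slope with a slip plane parallel to the surface (no pore pressure): FS = [c' + γz cos²β tanφ'] / [γz sinβ cosβ].
γz = 17.1·3.6 = 61.56 kN/m²
Numerator = 7.3 + 61.56·cos²24.4°·tan18.9° = 7.3 + 61.56·0.8293·0.3424 = 24.780 kPa
Denominator = 61.56·sin24.4°·cos24.4° = 61.56·0.4131·0.9107 = 23.159 kPa
FS = 24.780 / 23.159 = 1.070

FS = 1.07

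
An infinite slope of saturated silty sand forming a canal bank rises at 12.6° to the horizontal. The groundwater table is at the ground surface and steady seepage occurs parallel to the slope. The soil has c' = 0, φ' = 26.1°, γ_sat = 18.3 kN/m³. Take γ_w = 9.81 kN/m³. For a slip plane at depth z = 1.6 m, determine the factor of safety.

FS = 1.02

With seepage parallel to the slope and the water table at the surface, the effective normal stress on the slip plane uses the buoyant unit weight γ' = γ_sat − γ_w while the driving shear stress uses γ_sat:
FS = [c' + γ' z cos²β tanφ'] / [γ_sat z sinβ cosβ]
(For c' = 0 this reduces to FS = (γ'/γ_sat)·tanφ'/tanβ.)
γ' = 18.3 − 9.81 = 8.49 kN/m³
Numerator = 0.0 + 8.49·1.6·cos²12.6°·tan26.1° = 0.0 + 8.49·1.6·0.9524·0.4899 = 6.338 kPa
Denominator = 18.3·1.6·sin12.6°·cos12.6° = 18.3·1.6·0.2181·0.9759 = 6.233 kPa
FS = 6.338 / 6.233 = 1.017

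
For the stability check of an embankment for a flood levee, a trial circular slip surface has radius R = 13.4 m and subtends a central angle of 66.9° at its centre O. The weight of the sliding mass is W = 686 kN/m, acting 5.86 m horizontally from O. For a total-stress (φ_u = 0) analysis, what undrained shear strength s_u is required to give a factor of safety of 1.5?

s_u = 28.8 kPa

FS = s_u·L_a·R / (W·d), so s_u = FS·W·d / (L_a·R).
Arc length L_a = R·θ = 13.4·(66.9°·π/180) = 13.4·1.1676 = 15.65 m
s_u = 1.5·686·5.86 / (15.65·13.4) = 6029.9 / 209.66 = 28.76 kPa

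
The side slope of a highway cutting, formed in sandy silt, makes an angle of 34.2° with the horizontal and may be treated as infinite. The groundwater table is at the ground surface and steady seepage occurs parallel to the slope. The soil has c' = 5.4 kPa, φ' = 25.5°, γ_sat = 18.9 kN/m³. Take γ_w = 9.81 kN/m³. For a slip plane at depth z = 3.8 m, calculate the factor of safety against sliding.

FS = 0.50

With seepage parallel to the slope and the water table at the surface, the effective normal stress on the slip plane uses the buoyant unit weight γ' = γ_sat − γ_w while the driving shear stress uses γ_sat:
FS = [c' + γ' z cos²β tanφ'] / [γ_sat z sinβ cosβ]
γ' = 18.9 − 9.81 = 9.09 kN/m³
Numerator = 5.4 + 9.09·3.8·cos²34.2°·tan25.5° = 5.4 + 9.09·3.8·0.6841·0.4770 = 16.670 kPa
Denominator = 18.9·3.8·sin34.2°·cos34.2° = 18.9·3.8·0.5621·0.8271 = 33.388 kPa
FS = 16.670 / 33.388 = 0.499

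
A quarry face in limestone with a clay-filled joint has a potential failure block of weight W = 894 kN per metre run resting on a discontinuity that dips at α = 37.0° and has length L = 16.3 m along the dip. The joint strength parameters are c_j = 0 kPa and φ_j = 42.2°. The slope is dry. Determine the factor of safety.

FS = 1.20

Resolving the block weight along and normal to the plane and applying the Mohr–Coulomb strength on the joint:
N' = W cosα = 894·cos37.0° = 714.0 kN/m
Driving force T = W sinα = 894·sin37.0° = 538.0 kN/m
Resisting force R = c_j·L + N'·tanφ_j = 0·16.3 + 714.0·tan42.2° = 0.0 + 647.4 = 647.4 kN/m
FS = R / T = 647.4 / 538.0 = 1.203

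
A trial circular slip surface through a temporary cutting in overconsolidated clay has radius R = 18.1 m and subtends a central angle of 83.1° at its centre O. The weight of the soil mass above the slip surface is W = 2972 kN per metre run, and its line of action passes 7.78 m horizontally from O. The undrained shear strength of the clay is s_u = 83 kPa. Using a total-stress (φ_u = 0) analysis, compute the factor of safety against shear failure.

FS = 1.71

Taking moments about the centre O, the resisting moment is provided by the undrained shear strength acting along the arc:
Arc length L_a = R·θ = 18.1·(83.1°·π/180) = 18.1·1.4504 = 26.25 m
M_R = s_u·L_a·R = 83·26.25·18.1 = 39437.9 kN·m/m
M_D = W·d = 2972·7.78 = 23122.2 kN·m/m
FS = M_R / M_D = 39437.9 / 23122.2 = 1.706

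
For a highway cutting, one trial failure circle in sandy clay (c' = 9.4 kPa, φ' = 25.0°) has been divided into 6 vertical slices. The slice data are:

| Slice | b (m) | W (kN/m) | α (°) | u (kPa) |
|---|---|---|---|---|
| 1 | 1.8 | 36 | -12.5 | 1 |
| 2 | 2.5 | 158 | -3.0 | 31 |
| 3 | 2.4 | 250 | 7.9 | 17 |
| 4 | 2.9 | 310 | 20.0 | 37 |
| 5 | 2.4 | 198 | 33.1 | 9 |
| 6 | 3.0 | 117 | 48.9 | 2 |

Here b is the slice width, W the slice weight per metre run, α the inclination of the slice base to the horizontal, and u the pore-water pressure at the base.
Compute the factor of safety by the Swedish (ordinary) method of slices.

FS = 1.53

Ordinary method of slices: FS = Σ[c'·Δl_i + (W_i cosα_i − u_i·Δl_i)·tanφ'] / Σ W_i sinα_i, with Δl_i = b_i / cosα_i.
Slice 1: Δl = 1.8/cos(-12.5°) = 1.844 m; N'_1 = 36·cos(-12.5°) − 1·1.844 = 33.3; c'Δl = 17.33; W sinα = -7.8
Slice 2: Δl = 2.5/cos(-3.0°) = 2.503 m; N'_2 = 158·cos(-3.0°) − 31·2.503 = 80.2; c'Δl = 23.53; W sinα = -8.3
Slice 3: Δl = 2.4/cos7.9° = 2.423 m; N'_3 = 250·cos7.9° − 17·2.423 = 206.4; c'Δl = 22.78; W sinα = 34.4
Slice 4: Δl = 2.9/cos20.0° = 3.086 m; N'_4 = 310·cos20.0° − 37·3.086 = 177.1; c'Δl = 29.01; W sinα = 106.0
Slice 5: Δl = 2.4/cos33.1° = 2.865 m; N'_5 = 198·cos33.1° − 9·2.865 = 140.1; c'Δl = 26.93; W sinα = 108.1
Slice 6: Δl = 3.0/cos48.9° = 4.564 m; N'_6 = 117·cos48.9° − 2·4.564 = 67.8; c'Δl = 42.90; W sinα = 88.2
Σc'Δl = 162.5 kN/m; ΣN' = 704.9 kN/m; ΣW sinα = 320.6 kN/m
Resisting = 162.5 + 704.9·tan25.0° = 162.5 + 328.7 = 491.2 kN/m
FS = 491.2 / 320.6 = 1.532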